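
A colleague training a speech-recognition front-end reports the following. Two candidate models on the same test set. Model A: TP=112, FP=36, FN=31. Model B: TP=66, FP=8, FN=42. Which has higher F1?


Model A: P=112/148=0.7568, R=112/143=0.7832, F1=2PR/(P+R)=2TP/(2TP+FP+FN)=224/291=0.7698
Model B: P=66/74=0.8919, R=66/108=0.6111, F1=2PR/(P+R)=2TP/(2TP+FP+FN)=132/182=0.7253
0.7698 > 0.7253 → Model A

Model A


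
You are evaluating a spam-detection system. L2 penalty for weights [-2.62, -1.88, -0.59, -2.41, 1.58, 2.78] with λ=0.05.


‖w‖₂² = (-2.62)² + (-1.88)² + (-0.59)² + (-2.41)² + (1.58)² + (2.78)²
     = 6.8644 + 3.5344 + 0.3481 + 5.8081 + 2.4964 + 7.7284
     = 26.7798
λ·‖w‖₂² = 0.05·26.7798 = 1.33899

1.33899


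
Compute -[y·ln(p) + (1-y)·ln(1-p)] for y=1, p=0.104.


BCE = -[y·ln(p) + (1-y)·ln(1-p)]
= -1·ln(0.104) - 0
= -ln(0.104) = 2.2634

2.2634


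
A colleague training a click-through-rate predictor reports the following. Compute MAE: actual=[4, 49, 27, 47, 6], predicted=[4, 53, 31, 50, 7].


Absolute errors: |4-4|=0, |49-53|=4, |27-31|=4, |47-50|=3, |6-7|=1
Sum = 12
MAE = 12/5 = 12/5

12/5


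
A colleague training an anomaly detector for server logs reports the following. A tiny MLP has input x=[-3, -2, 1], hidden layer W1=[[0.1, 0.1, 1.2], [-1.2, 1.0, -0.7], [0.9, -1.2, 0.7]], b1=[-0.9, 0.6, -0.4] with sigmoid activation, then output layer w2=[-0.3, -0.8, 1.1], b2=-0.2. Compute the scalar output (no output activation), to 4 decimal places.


z1[0] = (0.1)·(-3) + (0.1)·(-2) + (1.2)·(1) - 0.9 = -0.2
z1[1] = (-1.2)·(-3) + (1.0)·(-2) + (-0.7)·(1) + 0.6 = 1.5
z1[2] = (0.9)·(-3) + (-1.2)·(-2) + (0.7)·(1) - 0.4 = 0.0
h = sigmoid(z1) = [0.4502, 0.8176, 0.5]
output = (-0.3)·(0.4502) + (-0.8)·(0.8176) + (1.1)·(0.5) - 0.2 = -0.4391

-0.4391


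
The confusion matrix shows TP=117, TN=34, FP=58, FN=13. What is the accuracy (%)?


Accuracy = (TP+TN)/(TP+TN+FP+FN)
= (117+34)/(222)
= 151/222 = 68.02%

68.02%


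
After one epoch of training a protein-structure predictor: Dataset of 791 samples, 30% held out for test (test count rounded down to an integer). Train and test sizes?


Test = ⌊791·30/100⌋ = 237
Train = 791 - 237 = 554

Train: 554, Test: 237


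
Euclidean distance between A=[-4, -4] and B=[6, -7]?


d = √((-4-6)² + (-4+ 7)²)
  = √(100 + 9)
  = √109 = 10.4403

10.4403


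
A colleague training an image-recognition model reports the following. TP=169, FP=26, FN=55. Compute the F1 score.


Precision = 169/195 = 0.8667
Recall = 169/224 = 0.7545
F1 = 2·P·R/(P+R) = 2·TP/(2·TP+FP+FN) = 338/(338+26+55) = 338/419 = 0.8067

0.8067


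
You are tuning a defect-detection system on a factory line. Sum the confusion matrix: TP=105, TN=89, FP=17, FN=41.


Total = TP + TN + FP + FN
= 105 + 89 + 17 + 41
= 252
(Predicted positive: 122, predicted negative: 130)

252


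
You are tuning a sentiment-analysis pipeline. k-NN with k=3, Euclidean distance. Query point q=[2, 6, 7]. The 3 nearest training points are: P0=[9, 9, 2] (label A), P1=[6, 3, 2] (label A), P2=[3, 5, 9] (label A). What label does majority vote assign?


d(q,P0) = 9.1104  (label A)
d(q,P1) = 7.0711  (label A)
d(q,P2) = 2.4495  (label A)
Votes: A=3, B=0
Majority → A

A


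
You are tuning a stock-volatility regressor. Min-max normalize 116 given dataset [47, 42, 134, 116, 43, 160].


min=42, max=160
(116-42)/(160-42) = 74/118 = 0.6271

0.6271


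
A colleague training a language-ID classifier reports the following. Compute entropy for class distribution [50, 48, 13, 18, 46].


Probabilities: [50/175, 48/175, 13/175, 18/175, 46/175] ≈ [0.2857, 0.2743, 0.0743, 0.1029, 0.2629]
H = -((50/175)·log₂(50/175) + (48/175)·log₂(48/175) + (13/175)·log₂(13/175) + (18/175)·log₂(18/175) + (46/175)·log₂(46/175))
  = 2.1511 bits

2.1511 bits


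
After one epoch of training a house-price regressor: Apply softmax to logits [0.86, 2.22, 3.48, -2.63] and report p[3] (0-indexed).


Exponentials: e^0.86=2.3632, e^2.22=9.2073, e^3.48=32.4597, e^-2.63=0.0721
Sum = 44.1023
Softmax = [0.0536, 0.2088, 0.736, 0.0016]
p[3] = 0.0721/44.1023 = 0.0016

0.0016


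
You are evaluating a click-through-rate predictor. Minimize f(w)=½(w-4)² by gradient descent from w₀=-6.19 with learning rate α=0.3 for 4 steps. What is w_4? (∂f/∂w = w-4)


step 1: grad = -6.19-4 = -10.19; w = -6.19 - 0.3·(-10.19) = -3.133
step 2: grad = -3.133-4 = -7.133; w = -3.133 - 0.3·(-7.133) = -0.9931
step 3: grad = -0.9931-4 = -4.9931; w = -0.9931 - 0.3·(-4.9931) = 0.50483
step 4: grad = 0.50483-4 = -3.49517; w = 0.50483 - 0.3·(-3.49517) = 1.553381

1.553381


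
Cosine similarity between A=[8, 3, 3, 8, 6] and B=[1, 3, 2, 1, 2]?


A·B = 8·1 + 3·3 + 3·2 + 8·1 + 6·2 = 43
‖A‖ = √182 = 13.4907, ‖B‖ = √19 = 4.3589
cos = 43/(√182·√19) = 43/√3458 = 0.7312

0.7312


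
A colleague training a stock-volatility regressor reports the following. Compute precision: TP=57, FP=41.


Precision = TP/(TP+FP)
= 57/(57+41)
= 57/98 = 58.16%

58.16%


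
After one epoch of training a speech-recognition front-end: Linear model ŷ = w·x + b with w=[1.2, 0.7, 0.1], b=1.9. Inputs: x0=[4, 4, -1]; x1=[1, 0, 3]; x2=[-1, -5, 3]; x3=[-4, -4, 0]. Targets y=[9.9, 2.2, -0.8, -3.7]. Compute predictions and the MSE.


ŷ0 = (1.2)·(4) + (0.7)·(4) + (0.1)·(-1) + 1.9 = 9.4
ŷ1 = (1.2)·(1) + (0.7)·(0) + (0.1)·(3) + 1.9 = 3.4
ŷ2 = (1.2)·(-1) + (0.7)·(-5) + (0.1)·(3) + 1.9 = -2.5
ŷ3 = (1.2)·(-4) + (0.7)·(-4) + (0.1)·(0) + 1.9 = -5.7
errors² = [0.25, 1.44, 2.89, 4.0]
MSE = 8.5800/4 = 2.145

2.145


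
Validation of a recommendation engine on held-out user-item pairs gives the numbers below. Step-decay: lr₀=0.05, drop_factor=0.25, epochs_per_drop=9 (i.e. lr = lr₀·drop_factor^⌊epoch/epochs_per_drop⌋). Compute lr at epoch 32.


n_drops = ⌊32/9⌋ = 3
lr = 0.05·0.25^3 = 0.05·0.015625 = 0.00078125

0.00078125


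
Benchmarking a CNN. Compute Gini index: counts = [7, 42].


Probabilities: [7/49, 42/49] ≈ [0.1429, 0.8571]
Σpᵢ² = (49 + 1764)/49² = 1813/2401
Gini = 1 - Σpᵢ² = 1 - 1813/2401 = 0.2449

0.2449


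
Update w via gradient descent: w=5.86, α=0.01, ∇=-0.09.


w_new = w - α·∇
= 5.86 - 0.01·-0.09
= 5.86 + 0.0009
= 5.8609

5.8609


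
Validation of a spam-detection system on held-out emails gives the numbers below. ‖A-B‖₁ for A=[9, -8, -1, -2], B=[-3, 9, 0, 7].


d = |9+ 3| + |-8-9| + |-1-0| + |-2-7|
  = 12 + 17 + 1 + 9
  = 39

39


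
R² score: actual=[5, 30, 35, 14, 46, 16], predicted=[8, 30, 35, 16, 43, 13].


ȳ = 24.3333
SS_res = Σ(y-ŷ)² = 31
SS_tot = Σ(y-ȳ)² = 1165.33
R² = 1 - SS_res/SS_tot = 1 - 0.0266 = 0.9734

0.9734


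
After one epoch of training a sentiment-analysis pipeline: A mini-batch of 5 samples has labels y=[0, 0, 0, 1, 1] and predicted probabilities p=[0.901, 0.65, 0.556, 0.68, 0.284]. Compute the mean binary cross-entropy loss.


L[0] = -ln(1-0.901) = -ln(0.099) = 2.3126
L[1] = -ln(1-0.65) = -ln(0.35) = 1.0498
L[2] = -ln(1-0.556) = -ln(0.444) = 0.8119
L[3] = -ln(0.68) = 0.3857
L[4] = -ln(0.284) = 1.2588
mean = (2.3126 + 1.0498 + 0.8119 + 0.3857 + 1.2588)/5 = 1.1638

1.1638


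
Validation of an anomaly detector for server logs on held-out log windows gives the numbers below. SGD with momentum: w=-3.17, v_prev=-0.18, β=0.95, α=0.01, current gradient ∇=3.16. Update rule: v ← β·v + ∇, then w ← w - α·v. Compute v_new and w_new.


v_new = 0.95·-0.18 + 3.16 = -0.171 + 3.16 = 2.989
w_new = -3.17 - 0.01·2.989 = -3.17 - 0.02989 = -3.19989

v_new=2.989, w_new=-3.19989


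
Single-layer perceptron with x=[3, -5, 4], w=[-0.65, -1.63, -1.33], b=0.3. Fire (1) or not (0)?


z = (3)·(-0.65) + (-5)·(-1.63) + (4)·(-1.33) + 0.3
  = 1.18
step(z) = 1 (z≥0)

1


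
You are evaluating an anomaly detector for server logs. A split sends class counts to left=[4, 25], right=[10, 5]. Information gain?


Parent = [14, 30], H_parent = 0.9024
H_left = 0.5788 (n=29), H_right = 0.9183 (n=15)
H_children = (29/44)·0.5788 + (15/44)·0.9183 = 0.6945
IG = 0.9024 - 0.6945 = 0.2079

0.2079


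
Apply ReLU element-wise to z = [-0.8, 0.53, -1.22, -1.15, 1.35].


ReLU(-0.8) = max(0, -0.8) = 0.0
ReLU(0.53) = max(0, 0.53) = 0.53
ReLU(-1.22) = max(0, -1.22) = 0.0
ReLU(-1.15) = max(0, -1.15) = 0.0
ReLU(1.35) = max(0, 1.35) = 1.35
result = [0.0, 0.53, 0.0, 0.0, 1.35]

[0.0, 0.53, 0.0, 0.0, 1.35]


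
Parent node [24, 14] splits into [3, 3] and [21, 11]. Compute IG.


Parent = [24, 14], H_parent = 0.9495
H_left = 1 (n=6), H_right = 0.9284 (n=32)
H_children = (6/38)·1 + (32/38)·0.9284 = 0.9397
IG = 0.9495 - 0.9397 = 0.0098

0.0098


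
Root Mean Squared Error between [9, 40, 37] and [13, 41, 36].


MSE = 18/3 = 6
RMSE = √(18/3) = 2.4495

2.4495


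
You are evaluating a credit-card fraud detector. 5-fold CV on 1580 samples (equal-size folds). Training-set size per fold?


Fold size = 1580/5 = 316
Training per fold = 1580 - 316 = 1264

1264


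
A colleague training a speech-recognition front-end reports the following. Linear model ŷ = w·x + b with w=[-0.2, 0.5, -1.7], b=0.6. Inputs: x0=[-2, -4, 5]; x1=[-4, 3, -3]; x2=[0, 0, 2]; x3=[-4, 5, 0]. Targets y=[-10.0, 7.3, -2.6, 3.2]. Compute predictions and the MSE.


ŷ0 = (-0.2)·(-2) + (0.5)·(-4) + (-1.7)·(5) + 0.6 = -9.5
ŷ1 = (-0.2)·(-4) + (0.5)·(3) + (-1.7)·(-3) + 0.6 = 8.0
ŷ2 = (-0.2)·(0) + (0.5)·(0) + (-1.7)·(2) + 0.6 = -2.8
ŷ3 = (-0.2)·(-4) + (0.5)·(5) + (-1.7)·(0) + 0.6 = 3.9
errors² = [0.25, 0.49, 0.04, 0.49]
MSE = 1.2700/4 = 0.3175

0.3175


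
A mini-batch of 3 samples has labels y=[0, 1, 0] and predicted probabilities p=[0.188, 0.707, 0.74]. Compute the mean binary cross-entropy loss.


L[0] = -ln(1-0.188) = -ln(0.812) = 0.2083
L[1] = -ln(0.707) = 0.3467
L[2] = -ln(1-0.74) = -ln(0.26) = 1.3471
mean = (0.2083 + 0.3467 + 1.3471)/3 = 0.634

0.634


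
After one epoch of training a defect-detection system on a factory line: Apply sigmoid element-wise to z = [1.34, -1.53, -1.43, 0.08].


σ(1.34) = 1/(1+e^-1.34) = 0.7925
σ(-1.53) = 1/(1+e^1.53) = 0.178
σ(-1.43) = 1/(1+e^1.43) = 0.1931
σ(0.08) = 1/(1+e^-0.08) = 0.52
result = [0.7925, 0.178, 0.1931, 0.52]

[0.7925, 0.178, 0.1931, 0.52]


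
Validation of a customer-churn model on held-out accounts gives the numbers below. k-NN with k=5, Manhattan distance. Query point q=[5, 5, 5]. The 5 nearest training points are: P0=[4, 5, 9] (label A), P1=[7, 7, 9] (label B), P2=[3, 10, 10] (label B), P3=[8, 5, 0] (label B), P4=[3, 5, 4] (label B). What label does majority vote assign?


d(q,P0) = 5  (label A)
d(q,P1) = 8  (label B)
d(q,P2) = 12  (label B)
d(q,P3) = 8  (label B)
d(q,P4) = 3  (label B)
Votes: A=1, B=4
Majority → B

B


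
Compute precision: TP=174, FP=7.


Precision = TP/(TP+FP)
= 174/(174+7)
= 174/181 = 96.13%

96.13%


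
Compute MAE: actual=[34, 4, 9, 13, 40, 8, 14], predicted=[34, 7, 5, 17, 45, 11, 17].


Absolute errors: |34-34|=0, |4-7|=3, |9-5|=4, |13-17|=4, |40-45|=5, |8-11|=3, |14-17|=3
Sum = 22
MAE = 22/7 = 22/7

22/7


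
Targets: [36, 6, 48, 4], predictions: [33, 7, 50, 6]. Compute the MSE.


Squared errors: (36-33)²=9, (6-7)²=1, (48-50)²=4, (4-6)²=4
Sum = 18
MSE = 18/4 = 9/2

9/2


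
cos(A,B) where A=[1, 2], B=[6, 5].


A·B = 1·6 + 2·5 = 16
‖A‖ = √5 = 2.2361, ‖B‖ = √61 = 7.8102
cos = 16/(√5·√61) = 16/√305 = 0.9162

0.9162


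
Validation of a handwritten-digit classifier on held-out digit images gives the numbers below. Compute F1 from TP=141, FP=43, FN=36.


Precision = 141/184 = 0.7663
Recall = 141/177 = 0.7966
F1 = 2·P·R/(P+R) = 2·TP/(2·TP+FP+FN) = 282/(282+43+36) = 282/361 = 0.7812

0.7812


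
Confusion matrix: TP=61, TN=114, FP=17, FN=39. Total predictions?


Total = TP + TN + FP + FN
= 61 + 114 + 17 + 39
= 231
(Predicted positive: 78, predicted negative: 153)

231


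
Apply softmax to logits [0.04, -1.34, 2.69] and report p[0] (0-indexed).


Exponentials: e^0.04=1.0408, e^-1.34=0.2618, e^2.69=14.7317
Sum = 16.0343
Softmax = [0.0649, 0.0163, 0.9188]
p[0] = 1.0408/16.0343 = 0.0649

0.0649


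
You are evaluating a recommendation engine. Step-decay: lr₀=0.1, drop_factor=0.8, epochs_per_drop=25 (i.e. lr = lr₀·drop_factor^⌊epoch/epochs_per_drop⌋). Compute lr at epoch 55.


n_drops = ⌊55/25⌋ = 2
lr = 0.1·0.8^2 = 0.1·0.64 = 0.064

0.064


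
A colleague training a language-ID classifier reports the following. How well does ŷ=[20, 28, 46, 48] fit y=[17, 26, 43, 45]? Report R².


ȳ = 32.75
SS_res = Σ(y-ŷ)² = 31
SS_tot = Σ(y-ȳ)² = 548.75
R² = 1 - SS_res/SS_tot = 1 - 0.0565 = 0.9435

0.9435


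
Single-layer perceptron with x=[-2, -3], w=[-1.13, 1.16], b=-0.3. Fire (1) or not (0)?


z = (-2)·(-1.13) + (-3)·(1.16) - 0.3
  = -1.52
step(z) = 0 (z<0)

0


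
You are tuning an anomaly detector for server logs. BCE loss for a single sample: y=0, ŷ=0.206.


BCE = -[y·ln(p) + (1-y)·ln(1-p)]
= -0 - 1·ln(1-0.206)
= -ln(0.794) = 0.2307

0.2307


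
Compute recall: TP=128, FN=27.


Recall = TP/(TP+FN)
= 128/(128+27)
= 128/155 = 82.58%

82.58%


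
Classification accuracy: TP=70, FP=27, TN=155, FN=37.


Accuracy = (TP+TN)/(TP+TN+FP+FN)
= (70+155)/(289)
= 225/289 = 77.85%

77.85%


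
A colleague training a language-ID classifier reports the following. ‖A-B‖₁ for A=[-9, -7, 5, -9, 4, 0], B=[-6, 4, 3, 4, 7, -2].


d = |-9+ 6| + |-7-4| + |5-3| + |-9-4| + |4-7| + |0+ 2|
  = 3 + 11 + 2 + 13 + 3 + 2
  = 34

34


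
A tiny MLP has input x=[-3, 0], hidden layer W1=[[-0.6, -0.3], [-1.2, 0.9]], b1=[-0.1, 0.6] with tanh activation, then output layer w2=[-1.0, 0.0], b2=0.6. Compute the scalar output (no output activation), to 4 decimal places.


z1[0] = (-0.6)·(-3) + (-0.3)·(0) - 0.1 = 1.7
z1[1] = (-1.2)·(-3) + (0.9)·(0) + 0.6 = 4.2
h = tanh(z1) = [0.9354, 0.9996]
output = (-1.0)·(0.9354) + (0.0)·(0.9996) + 0.6 = -0.3354

-0.3354


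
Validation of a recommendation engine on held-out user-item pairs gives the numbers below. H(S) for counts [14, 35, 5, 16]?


Probabilities: [14/70, 35/70, 5/70, 16/70] ≈ [0.2, 0.5, 0.0714, 0.2286]
H = -((14/70)·log₂(14/70) + (35/70)·log₂(35/70) + (5/70)·log₂(5/70) + (16/70)·log₂(16/70))
  = 1.723 bits

1.723 bits


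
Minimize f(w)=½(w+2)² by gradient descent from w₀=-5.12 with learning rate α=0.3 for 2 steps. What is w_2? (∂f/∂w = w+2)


step 1: grad = -5.12+2 = -3.12; w = -5.12 - 0.3·(-3.12) = -4.184
step 2: grad = -4.184+2 = -2.184; w = -4.184 - 0.3·(-2.184) = -3.5288

-3.5288


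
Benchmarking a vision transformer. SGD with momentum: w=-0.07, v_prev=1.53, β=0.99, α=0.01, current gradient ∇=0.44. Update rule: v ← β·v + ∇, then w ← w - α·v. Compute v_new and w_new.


v_new = 0.99·1.53 + 0.44 = 1.5147 + 0.44 = 1.9547
w_new = -0.07 - 0.01·1.9547 = -0.07 - 0.019547 = -0.089547

v_new=1.9547, w_new=-0.089547


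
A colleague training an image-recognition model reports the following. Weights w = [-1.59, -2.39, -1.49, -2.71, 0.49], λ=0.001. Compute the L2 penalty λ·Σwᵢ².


‖w‖₂² = (-1.59)² + (-2.39)² + (-1.49)² + (-2.71)² + (0.49)²
     = 2.5281 + 5.7121 + 2.2201 + 7.3441 + 0.2401
     = 18.0445
λ·‖w‖₂² = 0.001·18.0445 = 0.018044

0.018044


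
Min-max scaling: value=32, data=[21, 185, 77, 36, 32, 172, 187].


min=21, max=187
(32-21)/(187-21) = 11/166 = 0.0663

0.0663


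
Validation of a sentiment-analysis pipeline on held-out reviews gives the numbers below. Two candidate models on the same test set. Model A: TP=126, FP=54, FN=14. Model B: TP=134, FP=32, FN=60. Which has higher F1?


Model A: P=126/180=0.7, R=126/140=0.9, F1=2PR/(P+R)=2TP/(2TP+FP+FN)=252/320=0.7875
Model B: P=134/166=0.8072, R=134/194=0.6907, F1=2PR/(P+R)=2TP/(2TP+FP+FN)=268/360=0.7444
0.7875 > 0.7444 → Model A

Model A


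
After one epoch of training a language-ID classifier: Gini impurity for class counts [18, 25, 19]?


Probabilities: [18/62, 25/62, 19/62] ≈ [0.2903, 0.4032, 0.3065]
Σpᵢ² = (324 + 625 + 361)/62² = 1310/3844
Gini = 1 - Σpᵢ² = 1 - 1310/3844 = 0.6592

0.6592


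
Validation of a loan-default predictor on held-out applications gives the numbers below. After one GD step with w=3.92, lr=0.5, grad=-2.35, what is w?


w_new = w - α·∇
= 3.92 - 0.5·-2.35
= 3.92 + 1.175
= 5.095

5.095


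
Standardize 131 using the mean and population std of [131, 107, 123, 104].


μ = 116.25, σ = 11.1664
z = (131 - 116.25)/11.1664 = 1.3209

1.3209


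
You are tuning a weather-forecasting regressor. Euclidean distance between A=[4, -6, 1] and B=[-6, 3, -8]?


d = √((4+ 6)² + (-6-3)² + (1+ 8)²)
  = √(100 + 81 + 81)
  = √262 = 16.1864

16.1864


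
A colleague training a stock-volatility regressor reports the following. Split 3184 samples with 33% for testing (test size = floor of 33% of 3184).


Test = ⌊3184·33/100⌋ = 1050
Train = 3184 - 1050 = 2134

Train: 2134, Test: 1050


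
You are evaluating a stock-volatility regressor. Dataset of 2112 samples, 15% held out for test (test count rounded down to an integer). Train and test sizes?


Test = ⌊2112·15/100⌋ = 316
Train = 2112 - 316 = 1796

Train: 1796, Test: 316


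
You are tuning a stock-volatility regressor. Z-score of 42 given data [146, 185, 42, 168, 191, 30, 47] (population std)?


μ = 115.5714, σ = 67.2115
z = (42 - 115.5714)/67.2115 = -1.0946

-1.0946


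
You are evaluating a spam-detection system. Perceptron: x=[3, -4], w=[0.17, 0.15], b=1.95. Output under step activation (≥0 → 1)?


z = (3)·(0.17) + (-4)·(0.15) + 1.95
  = 1.86
step(z) = 1 (z≥0)

1


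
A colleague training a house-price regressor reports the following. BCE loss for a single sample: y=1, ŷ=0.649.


BCE = -[y·ln(p) + (1-y)·ln(1-p)]
= -1·ln(0.649) - 0
= -ln(0.649) = 0.4323

0.4323


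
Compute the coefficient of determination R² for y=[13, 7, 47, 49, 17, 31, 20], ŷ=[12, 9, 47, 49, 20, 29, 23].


ȳ = 26.2857
SS_res = Σ(y-ŷ)² = 27
SS_tot = Σ(y-ȳ)² = 1641.43
R² = 1 - SS_res/SS_tot = 1 - 0.0164 = 0.9836

0.9836


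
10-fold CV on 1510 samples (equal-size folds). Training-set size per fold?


Fold size = 1510/10 = 151
Training per fold = 1510 - 151 = 1359

1359


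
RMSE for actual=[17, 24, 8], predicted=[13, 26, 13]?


MSE = 45/3 = 15
RMSE = √(45/3) = 3.873

3.873


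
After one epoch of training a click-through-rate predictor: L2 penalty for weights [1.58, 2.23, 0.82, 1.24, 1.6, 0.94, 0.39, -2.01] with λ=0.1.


‖w‖₂² = (1.58)² + (2.23)² + (0.82)² + (1.24)² + (1.6)² + (0.94)² + (0.39)² + (-2.01)²
     = 2.4964 + 4.9729 + 0.6724 + 1.5376 + 2.56 + 0.8836 + 0.1521 + 4.0401
     = 17.3151
λ·‖w‖₂² = 0.1·17.3151 = 1.73151

1.73151


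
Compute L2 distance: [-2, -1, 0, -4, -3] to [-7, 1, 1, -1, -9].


d = √((-2+ 7)² + (-1-1)² + (0-1)² + (-4+ 1)² + (-3+ 9)²)
  = √(25 + 4 + 1 + 9 + 36)
  = √75 = 8.6603

8.6603


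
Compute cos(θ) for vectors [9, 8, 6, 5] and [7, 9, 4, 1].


A·B = 9·7 + 8·9 + 6·4 + 5·1 = 164
‖A‖ = √206 = 14.3527, ‖B‖ = √147 = 12.1244
cos = 164/(√206·√147) = 164/√30282 = 0.9424

0.9424


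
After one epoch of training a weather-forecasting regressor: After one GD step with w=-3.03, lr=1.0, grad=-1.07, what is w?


w_new = w - α·∇
= -3.03 - 1.0·-1.07
= -3.03 + 1.07
= -1.96

-1.96


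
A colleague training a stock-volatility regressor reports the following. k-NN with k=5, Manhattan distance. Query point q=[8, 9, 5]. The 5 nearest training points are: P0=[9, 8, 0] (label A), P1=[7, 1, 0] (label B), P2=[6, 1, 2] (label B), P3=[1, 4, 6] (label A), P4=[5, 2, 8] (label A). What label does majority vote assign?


d(q,P0) = 7  (label A)
d(q,P1) = 14  (label B)
d(q,P2) = 13  (label B)
d(q,P3) = 13  (label A)
d(q,P4) = 13  (label A)
Votes: A=3, B=2
Majority → A

A


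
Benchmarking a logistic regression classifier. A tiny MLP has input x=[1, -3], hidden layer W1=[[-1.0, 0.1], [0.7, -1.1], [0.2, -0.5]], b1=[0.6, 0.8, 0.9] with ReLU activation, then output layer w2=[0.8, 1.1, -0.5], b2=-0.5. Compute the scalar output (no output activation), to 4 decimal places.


z1[0] = (-1.0)·(1) + (0.1)·(-3) + 0.6 = -0.7
z1[1] = (0.7)·(1) + (-1.1)·(-3) + 0.8 = 4.8
z1[2] = (0.2)·(1) + (-0.5)·(-3) + 0.9 = 2.6
h = ReLU(z1) = [0.0, 4.8, 2.6]
output = (0.8)·(0.0) + (1.1)·(4.8) + (-0.5)·(2.6) - 0.5 = 3.48

3.48


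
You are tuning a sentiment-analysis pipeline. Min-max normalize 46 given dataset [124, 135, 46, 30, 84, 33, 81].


min=30, max=135
(46-30)/(135-30) = 16/105 = 0.1524

0.1524


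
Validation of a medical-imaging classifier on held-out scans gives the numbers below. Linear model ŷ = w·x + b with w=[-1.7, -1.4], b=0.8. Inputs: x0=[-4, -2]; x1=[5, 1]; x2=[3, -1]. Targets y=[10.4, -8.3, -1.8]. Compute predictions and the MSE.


ŷ0 = (-1.7)·(-4) + (-1.4)·(-2) + 0.8 = 10.4
ŷ1 = (-1.7)·(5) + (-1.4)·(1) + 0.8 = -9.1
ŷ2 = (-1.7)·(3) + (-1.4)·(-1) + 0.8 = -2.9
errors² = [0.0, 0.64, 1.21]
MSE = 1.8500/3 = 0.6167

0.6167


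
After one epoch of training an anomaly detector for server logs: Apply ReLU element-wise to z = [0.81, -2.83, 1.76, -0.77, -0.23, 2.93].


ReLU(0.81) = max(0, 0.81) = 0.81
ReLU(-2.83) = max(0, -2.83) = 0.0
ReLU(1.76) = max(0, 1.76) = 1.76
ReLU(-0.77) = max(0, -0.77) = 0.0
ReLU(-0.23) = max(0, -0.23) = 0.0
ReLU(2.93) = max(0, 2.93) = 2.93
result = [0.81, 0.0, 1.76, 0.0, 0.0, 2.93]

[0.81, 0.0, 1.76, 0.0, 0.0, 2.93]


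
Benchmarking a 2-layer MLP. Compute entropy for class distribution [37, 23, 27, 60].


Probabilities: [37/147, 23/147, 27/147, 60/147] ≈ [0.2517, 0.1565, 0.1837, 0.4082]
H = -((37/147)·log₂(37/147) + (23/147)·log₂(23/147) + (27/147)·log₂(27/147) + (60/147)·log₂(60/147))
  = 1.8964 bits

1.8964 bits


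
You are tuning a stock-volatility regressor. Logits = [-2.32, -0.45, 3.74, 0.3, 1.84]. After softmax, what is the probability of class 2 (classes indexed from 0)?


Exponentials: e^-2.32=0.0983, e^-0.45=0.6376, e^3.74=42.098, e^0.3=1.3499, e^1.84=6.2965
Sum = 50.4803
Softmax = [0.0019, 0.0126, 0.8339, 0.0267, 0.1247]
p[2] = 42.098/50.4803 = 0.8339

0.8339


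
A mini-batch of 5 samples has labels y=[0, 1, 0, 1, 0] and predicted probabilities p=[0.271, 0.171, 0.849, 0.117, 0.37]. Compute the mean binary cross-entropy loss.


L[0] = -ln(1-0.271) = -ln(0.729) = 0.3161
L[1] = -ln(0.171) = 1.7661
L[2] = -ln(1-0.849) = -ln(0.151) = 1.8905
L[3] = -ln(0.117) = 2.1456
L[4] = -ln(1-0.37) = -ln(0.63) = 0.462
mean = (0.3161 + 1.7661 + 1.8905 + 2.1456 + 0.462)/5 = 1.3161

1.3161


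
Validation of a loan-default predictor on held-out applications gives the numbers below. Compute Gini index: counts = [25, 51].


Probabilities: [25/76, 51/76] ≈ [0.3289, 0.6711]
Σpᵢ² = (625 + 2601)/76² = 3226/5776
Gini = 1 - Σpᵢ² = 1 - 3226/5776 = 0.4415

0.4415


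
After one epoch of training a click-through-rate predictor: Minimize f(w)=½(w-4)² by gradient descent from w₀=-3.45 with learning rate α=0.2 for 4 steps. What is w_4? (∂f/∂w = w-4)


step 1: grad = -3.45-4 = -7.45; w = -3.45 - 0.2·(-7.45) = -1.96
step 2: grad = -1.96-4 = -5.96; w = -1.96 - 0.2·(-5.96) = -0.768
step 3: grad = -0.768-4 = -4.768; w = -0.768 - 0.2·(-4.768) = 0.1856
step 4: grad = 0.1856-4 = -3.8144; w = 0.1856 - 0.2·(-3.8144) = 0.94848

0.94848


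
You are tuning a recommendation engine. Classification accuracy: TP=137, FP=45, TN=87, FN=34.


Accuracy = (TP+TN)/(TP+TN+FP+FN)
= (137+87)/(303)
= 224/303 = 73.93%

73.93%


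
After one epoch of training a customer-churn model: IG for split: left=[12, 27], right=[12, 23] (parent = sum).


Parent = [24, 50], H_parent = 0.909
H_left = 0.8905 (n=39), H_right = 0.9275 (n=35)
H_children = (39/74)·0.8905 + (35/74)·0.9275 = 0.908
IG = 0.909 - 0.908 = 0.001

0.001


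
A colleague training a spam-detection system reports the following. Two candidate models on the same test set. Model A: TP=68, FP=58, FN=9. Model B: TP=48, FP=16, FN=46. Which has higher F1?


Model A: P=68/126=0.5397, R=68/77=0.8831, F1=2PR/(P+R)=2TP/(2TP+FP+FN)=136/203=0.67
Model B: P=48/64=0.75, R=48/94=0.5106, F1=2PR/(P+R)=2TP/(2TP+FP+FN)=96/158=0.6076
0.67 > 0.6076 → Model A

Model A


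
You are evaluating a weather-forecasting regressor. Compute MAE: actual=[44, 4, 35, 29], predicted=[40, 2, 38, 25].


Absolute errors: |44-40|=4, |4-2|=2, |35-38|=3, |29-25|=4
Sum = 13
MAE = 13/4 = 13/4

13/4


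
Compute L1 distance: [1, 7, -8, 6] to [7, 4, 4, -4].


d = |1-7| + |7-4| + |-8-4| + |6+ 4|
  = 6 + 3 + 12 + 10
  = 31

31


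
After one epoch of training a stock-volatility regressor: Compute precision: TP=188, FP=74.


Precision = TP/(TP+FP)
= 188/(188+74)
= 188/262 = 71.76%

71.76%


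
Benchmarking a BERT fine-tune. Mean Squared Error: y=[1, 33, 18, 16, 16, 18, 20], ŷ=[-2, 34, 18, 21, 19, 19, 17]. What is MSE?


Squared errors: (1+ 2)²=9, (33-34)²=1, (18-18)²=0, (16-21)²=25, (16-19)²=9, (18-19)²=1, (20-17)²=9
Sum = 54
MSE = 54/7 = 54/7

54/7


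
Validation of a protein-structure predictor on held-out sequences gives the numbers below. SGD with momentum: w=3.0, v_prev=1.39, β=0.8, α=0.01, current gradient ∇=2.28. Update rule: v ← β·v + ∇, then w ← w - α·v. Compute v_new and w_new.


v_new = 0.8·1.39 + 2.28 = 1.112 + 2.28 = 3.392
w_new = 3.0 - 0.01·3.392 = 3.0 - 0.03392 = 2.96608

v_new=3.392, w_new=2.96608


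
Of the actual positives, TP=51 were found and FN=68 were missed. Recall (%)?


Recall = TP/(TP+FN)
= 51/(51+68)
= 51/119 = 42.86%

42.86%


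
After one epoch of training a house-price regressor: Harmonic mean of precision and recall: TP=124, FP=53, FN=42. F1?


Precision = 124/177 = 0.7006
Recall = 124/166 = 0.747
F1 = 2·P·R/(P+R) = 2·TP/(2·TP+FP+FN) = 248/(248+53+42) = 248/343 = 0.723

0.723


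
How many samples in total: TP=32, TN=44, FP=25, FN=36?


Total = TP + TN + FP + FN
= 32 + 44 + 25 + 36
= 137
(Predicted positive: 57, predicted negative: 80)

137


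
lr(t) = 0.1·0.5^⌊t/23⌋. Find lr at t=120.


n_drops = ⌊120/23⌋ = 5
lr = 0.1·0.5^5 = 0.1·0.03125 = 0.003125

0.003125


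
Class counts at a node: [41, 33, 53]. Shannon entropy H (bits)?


Probabilities: [41/127, 33/127, 53/127] ≈ [0.3228, 0.2598, 0.4173]
H = -((41/127)·log₂(41/127) + (33/127)·log₂(33/127) + (53/127)·log₂(53/127))
  = 1.5579 bits

1.5579 bits


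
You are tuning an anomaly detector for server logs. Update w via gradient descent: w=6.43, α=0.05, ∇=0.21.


w_new = w - α·∇
= 6.43 - 0.05·0.21
= 6.43 - 0.0105
= 6.4195

6.4195


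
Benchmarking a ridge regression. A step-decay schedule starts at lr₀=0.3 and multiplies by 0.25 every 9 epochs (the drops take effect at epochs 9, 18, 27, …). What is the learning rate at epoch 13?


n_drops = ⌊13/9⌋ = 1
lr = 0.3·0.25^1 = 0.3·0.25 = 0.075

0.075


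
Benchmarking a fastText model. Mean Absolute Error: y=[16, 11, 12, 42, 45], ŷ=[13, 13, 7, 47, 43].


Absolute errors: |16-13|=3, |11-13|=2, |12-7|=5, |42-47|=5, |45-43|=2
Sum = 17
MAE = 17/5 = 17/5

17/5


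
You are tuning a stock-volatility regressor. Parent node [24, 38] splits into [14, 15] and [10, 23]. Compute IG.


Parent = [24, 38], H_parent = 0.9629
H_left = 0.9991 (n=29), H_right = 0.885 (n=33)
H_children = (29/62)·0.9991 + (33/62)·0.885 = 0.9384
IG = 0.9629 - 0.9384 = 0.0245

0.0245


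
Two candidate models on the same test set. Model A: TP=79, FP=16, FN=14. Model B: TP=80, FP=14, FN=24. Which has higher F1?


Model A: P=79/95=0.8316, R=79/93=0.8495, F1=2PR/(P+R)=2TP/(2TP+FP+FN)=158/188=0.8404
Model B: P=80/94=0.8511, R=80/104=0.7692, F1=2PR/(P+R)=2TP/(2TP+FP+FN)=160/198=0.8081
0.8404 > 0.8081 → Model A

Model A


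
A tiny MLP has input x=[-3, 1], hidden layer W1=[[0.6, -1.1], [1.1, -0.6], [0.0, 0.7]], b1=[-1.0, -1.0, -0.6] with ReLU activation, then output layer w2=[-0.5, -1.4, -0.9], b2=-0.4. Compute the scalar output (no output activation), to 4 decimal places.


z1[0] = (0.6)·(-3) + (-1.1)·(1) - 1.0 = -3.9
z1[1] = (1.1)·(-3) + (-0.6)·(1) - 1.0 = -4.9
z1[2] = (0.0)·(-3) + (0.7)·(1) - 0.6 = 0.1
h = ReLU(z1) = [0.0, 0.0, 0.1]
output = (-0.5)·(0.0) + (-1.4)·(0.0) + (-0.9)·(0.1) - 0.4 = -0.49

-0.49


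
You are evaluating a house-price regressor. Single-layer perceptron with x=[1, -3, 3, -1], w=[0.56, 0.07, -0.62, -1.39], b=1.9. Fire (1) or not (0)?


z = (1)·(0.56) + (-3)·(0.07) + (3)·(-0.62) + (-1)·(-1.39) + 1.9
  = 1.78
step(z) = 1 (z≥0)

1


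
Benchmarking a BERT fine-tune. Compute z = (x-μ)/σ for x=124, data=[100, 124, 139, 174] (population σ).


μ = 134.25, σ = 26.8363
z = (124 - 134.25)/26.8363 = -0.3819

-0.3819


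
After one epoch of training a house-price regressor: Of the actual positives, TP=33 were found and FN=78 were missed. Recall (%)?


Recall = TP/(TP+FN)
= 33/(33+78)
= 33/111 = 29.73%

29.73%


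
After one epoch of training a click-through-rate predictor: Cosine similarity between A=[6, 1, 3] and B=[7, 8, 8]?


A·B = 6·7 + 1·8 + 3·8 = 74
‖A‖ = √46 = 6.7823, ‖B‖ = √177 = 13.3041
cos = 74/(√46·√177) = 74/√8142 = 0.8201

0.8201


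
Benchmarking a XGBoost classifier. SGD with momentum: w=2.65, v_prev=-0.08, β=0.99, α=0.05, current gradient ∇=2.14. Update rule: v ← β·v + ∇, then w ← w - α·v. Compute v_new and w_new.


v_new = 0.99·-0.08 + 2.14 = -0.0792 + 2.14 = 2.0608
w_new = 2.65 - 0.05·2.0608 = 2.65 - 0.10304 = 2.54696

v_new=2.0608, w_new=2.54696


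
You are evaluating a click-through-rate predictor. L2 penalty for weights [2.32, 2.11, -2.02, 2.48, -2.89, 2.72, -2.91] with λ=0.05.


‖w‖₂² = (2.32)² + (2.11)² + (-2.02)² + (2.48)² + (-2.89)² + (2.72)² + (-2.91)²
     = 5.3824 + 4.4521 + 4.0804 + 6.1504 + 8.3521 + 7.3984 + 8.4681
     = 44.2839
λ·‖w‖₂² = 0.05·44.2839 = 2.214195

2.214195


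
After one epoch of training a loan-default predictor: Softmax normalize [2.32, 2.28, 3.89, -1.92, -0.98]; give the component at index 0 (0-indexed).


Exponentials: e^2.32=10.1757, e^2.28=9.7767, e^3.89=48.9109, e^-1.92=0.1466, e^-0.98=0.3753
Sum = 69.3852
Softmax = [0.1467, 0.1409, 0.7049, 0.0021, 0.0054]
p[0] = 10.1757/69.3852 = 0.1467

0.1467


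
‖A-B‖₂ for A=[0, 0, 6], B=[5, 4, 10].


d = √((0-5)² + (0-4)² + (6-10)²)
  = √(25 + 16 + 16)
  = √57 = 7.5498

7.5498


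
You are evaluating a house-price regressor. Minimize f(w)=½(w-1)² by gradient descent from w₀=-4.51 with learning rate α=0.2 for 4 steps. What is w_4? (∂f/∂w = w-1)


step 1: grad = -4.51-1 = -5.51; w = -4.51 - 0.2·(-5.51) = -3.408
step 2: grad = -3.408-1 = -4.408; w = -3.408 - 0.2·(-4.408) = -2.5264
step 3: grad = -2.5264-1 = -3.5264; w = -2.5264 - 0.2·(-3.5264) = -1.82112
step 4: grad = -1.82112-1 = -2.82112; w = -1.82112 - 0.2·(-2.82112) = -1.256896

-1.256896


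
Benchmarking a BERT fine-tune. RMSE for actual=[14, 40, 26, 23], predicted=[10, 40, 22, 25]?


MSE = 36/4 = 9
RMSE = √(36/4) = 3.0

3.0


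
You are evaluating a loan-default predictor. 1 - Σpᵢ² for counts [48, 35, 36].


Probabilities: [48/119, 35/119, 36/119] ≈ [0.4034, 0.2941, 0.3025]
Σpᵢ² = (2304 + 1225 + 1296)/119² = 4825/14161
Gini = 1 - Σpᵢ² = 1 - 4825/14161 = 0.6593

0.6593


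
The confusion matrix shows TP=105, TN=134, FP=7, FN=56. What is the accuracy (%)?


Accuracy = (TP+TN)/(TP+TN+FP+FN)
= (105+134)/(302)
= 239/302 = 79.14%

79.14%


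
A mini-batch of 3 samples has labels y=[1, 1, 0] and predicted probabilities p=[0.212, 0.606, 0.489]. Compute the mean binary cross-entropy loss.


L[0] = -ln(0.212) = 1.5512
L[1] = -ln(0.606) = 0.5009
L[2] = -ln(1-0.489) = -ln(0.511) = 0.6714
mean = (1.5512 + 0.5009 + 0.6714)/3 = 0.9078

0.9078


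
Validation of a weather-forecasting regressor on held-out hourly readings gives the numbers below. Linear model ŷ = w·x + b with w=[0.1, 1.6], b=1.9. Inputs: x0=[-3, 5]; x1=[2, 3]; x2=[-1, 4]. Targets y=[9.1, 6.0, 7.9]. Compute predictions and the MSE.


ŷ0 = (0.1)·(-3) + (1.6)·(5) + 1.9 = 9.6
ŷ1 = (0.1)·(2) + (1.6)·(3) + 1.9 = 6.9
ŷ2 = (0.1)·(-1) + (1.6)·(4) + 1.9 = 8.2
errors² = [0.25, 0.81, 0.09]
MSE = 1.1500/3 = 0.3833

0.3833


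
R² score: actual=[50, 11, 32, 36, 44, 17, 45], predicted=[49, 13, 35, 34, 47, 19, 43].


ȳ = 33.5714
SS_res = Σ(y-ŷ)² = 35
SS_tot = Σ(y-ȳ)² = 1301.71
R² = 1 - SS_res/SS_tot = 1 - 0.0269 = 0.9731

0.9731


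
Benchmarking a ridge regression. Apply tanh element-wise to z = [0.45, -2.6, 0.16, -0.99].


tanh(0.45) = 0.4219
tanh(-2.6) = -0.989
tanh(0.16) = 0.1586
tanh(-0.99) = -0.7574
result = [0.4219, -0.989, 0.1586, -0.7574]

[0.4219, -0.989, 0.1586, -0.7574]


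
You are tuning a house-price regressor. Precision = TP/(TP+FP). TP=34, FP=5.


Precision = TP/(TP+FP)
= 34/(34+5)
= 34/39 = 87.18%

87.18%


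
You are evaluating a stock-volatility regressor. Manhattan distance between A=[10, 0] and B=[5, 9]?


d = |10-5| + |0-9|
  = 5 + 9
  = 14

14


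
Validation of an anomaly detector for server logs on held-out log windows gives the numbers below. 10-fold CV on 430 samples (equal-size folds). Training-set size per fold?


Fold size = 430/10 = 43
Training per fold = 430 - 43 = 387

387


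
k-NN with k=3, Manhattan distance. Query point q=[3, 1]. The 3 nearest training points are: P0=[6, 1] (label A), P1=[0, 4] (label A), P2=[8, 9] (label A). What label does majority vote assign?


d(q,P0) = 3  (label A)
d(q,P1) = 6  (label A)
d(q,P2) = 13  (label A)
Votes: A=3, B=0
Majority → A

A


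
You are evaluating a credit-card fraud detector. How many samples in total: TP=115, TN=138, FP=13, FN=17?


Total = TP + TN + FP + FN
= 115 + 138 + 13 + 17
= 283
(Predicted positive: 128, predicted negative: 155)

283


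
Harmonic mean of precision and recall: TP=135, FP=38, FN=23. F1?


Precision = 135/173 = 0.7803
Recall = 135/158 = 0.8544
F1 = 2·P·R/(P+R) = 2·TP/(2·TP+FP+FN) = 270/(270+38+23) = 270/331 = 0.8157

0.8157


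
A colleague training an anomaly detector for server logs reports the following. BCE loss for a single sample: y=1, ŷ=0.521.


BCE = -[y·ln(p) + (1-y)·ln(1-p)]
= -1·ln(0.521) - 0
= -ln(0.521) = 0.652

0.652


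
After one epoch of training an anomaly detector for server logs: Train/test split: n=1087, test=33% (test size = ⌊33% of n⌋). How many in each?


Test = ⌊1087·33/100⌋ = 358
Train = 1087 - 358 = 729

Train: 729, Test: 358


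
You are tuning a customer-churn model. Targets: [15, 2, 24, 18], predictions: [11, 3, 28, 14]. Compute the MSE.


Squared errors: (15-11)²=16, (2-3)²=1, (24-28)²=16, (18-14)²=16
Sum = 49
MSE = 49/4 = 49/4

49/4


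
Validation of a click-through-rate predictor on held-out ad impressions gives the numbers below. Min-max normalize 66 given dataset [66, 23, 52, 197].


min=23, max=197
(66-23)/(197-23) = 43/174 = 0.2471

0.2471


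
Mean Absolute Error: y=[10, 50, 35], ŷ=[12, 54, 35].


Absolute errors: |10-12|=2, |50-54|=4, |35-35|=0
Sum = 6
MAE = 6/3 = 2

2


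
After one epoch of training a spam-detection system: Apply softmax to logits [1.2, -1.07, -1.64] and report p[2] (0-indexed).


Exponentials: e^1.2=3.3201, e^-1.07=0.343, e^-1.64=0.194
Sum = 3.8571
Softmax = [0.8608, 0.0889, 0.0503]
p[2] = 0.194/3.8571 = 0.0503

0.0503


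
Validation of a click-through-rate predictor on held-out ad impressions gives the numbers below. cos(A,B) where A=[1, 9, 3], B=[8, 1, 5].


A·B = 1·8 + 9·1 + 3·5 = 32
‖A‖ = √91 = 9.5394, ‖B‖ = √90 = 9.4868
cos = 32/(√91·√90) = 32/√8190 = 0.3536

0.3536


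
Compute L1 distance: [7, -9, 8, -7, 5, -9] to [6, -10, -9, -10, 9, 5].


d = |7-6| + |-9+ 10| + |8+ 9| + |-7+ 10| + |5-9| + |-9-5|
  = 1 + 1 + 17 + 3 + 4 + 14
  = 40

40


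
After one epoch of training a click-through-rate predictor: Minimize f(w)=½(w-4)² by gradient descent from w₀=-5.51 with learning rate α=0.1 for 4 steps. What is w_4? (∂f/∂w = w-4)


step 1: grad = -5.51-4 = -9.51; w = -5.51 - 0.1·(-9.51) = -4.559
step 2: grad = -4.559-4 = -8.559; w = -4.559 - 0.1·(-8.559) = -3.7031
step 3: grad = -3.7031-4 = -7.7031; w = -3.7031 - 0.1·(-7.7031) = -2.93279
step 4: grad = -2.93279-4 = -6.93279; w = -2.93279 - 0.1·(-6.93279) = -2.239511

-2.239511


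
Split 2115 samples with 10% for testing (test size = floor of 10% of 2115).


Test = ⌊2115·10/100⌋ = 211
Train = 2115 - 211 = 1904

Train: 1904, Test: 211


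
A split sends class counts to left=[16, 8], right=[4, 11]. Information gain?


Parent = [20, 19], H_parent = 0.9995
H_left = 0.9183 (n=24), H_right = 0.8366 (n=15)
H_children = (24/39)·0.9183 + (15/39)·0.8366 = 0.8869
IG = 0.9995 - 0.8869 = 0.1126

0.1126


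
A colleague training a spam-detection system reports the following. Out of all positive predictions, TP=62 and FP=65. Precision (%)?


Precision = TP/(TP+FP)
= 62/(62+65)
= 62/127 = 48.82%

48.82%


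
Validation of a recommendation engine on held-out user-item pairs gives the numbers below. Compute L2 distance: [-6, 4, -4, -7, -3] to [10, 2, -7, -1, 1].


d = √((-6-10)² + (4-2)² + (-4+ 7)² + (-7+ 1)² + (-3-1)²)
  = √(256 + 4 + 9 + 36 + 16)
  = √321 = 17.9165

17.9165


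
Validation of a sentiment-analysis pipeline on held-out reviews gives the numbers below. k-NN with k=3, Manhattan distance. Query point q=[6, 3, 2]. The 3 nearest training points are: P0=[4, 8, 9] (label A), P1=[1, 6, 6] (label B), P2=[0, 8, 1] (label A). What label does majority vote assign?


d(q,P0) = 14  (label A)
d(q,P1) = 12  (label B)
d(q,P2) = 12  (label A)
Votes: A=2, B=1
Majority → A

A


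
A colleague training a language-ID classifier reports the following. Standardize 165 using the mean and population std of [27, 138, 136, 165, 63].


μ = 105.8, σ = 51.9515
z = (165 - 105.8)/51.9515 = 1.1395

1.1395


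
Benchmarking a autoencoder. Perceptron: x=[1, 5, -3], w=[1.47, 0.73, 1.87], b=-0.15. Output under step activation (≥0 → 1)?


z = (1)·(1.47) + (5)·(0.73) + (-3)·(1.87) - 0.15
  = -0.64
step(z) = 0 (z<0)

0


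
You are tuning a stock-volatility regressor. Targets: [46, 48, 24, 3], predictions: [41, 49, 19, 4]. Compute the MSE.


Squared errors: (46-41)²=25, (48-49)²=1, (24-19)²=25, (3-4)²=1
Sum = 52
MSE = 52/4 = 13

13


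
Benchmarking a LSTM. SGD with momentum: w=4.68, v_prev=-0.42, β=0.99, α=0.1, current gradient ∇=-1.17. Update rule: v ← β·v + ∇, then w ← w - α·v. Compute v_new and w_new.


v_new = 0.99·-0.42 - 1.17 = -0.4158 - 1.17 = -1.5858
w_new = 4.68 - 0.1·-1.5858 = 4.68 + 0.15858 = 4.83858

v_new=-1.5858, w_new=4.83858


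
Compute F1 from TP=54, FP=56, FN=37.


Precision = 54/110 = 0.4909
Recall = 54/91 = 0.5934
F1 = 2·P·R/(P+R) = 2·TP/(2·TP+FP+FN) = 108/(108+56+37) = 108/201 = 0.5373

0.5373


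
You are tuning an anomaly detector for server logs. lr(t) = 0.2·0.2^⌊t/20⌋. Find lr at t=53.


n_drops = ⌊53/20⌋ = 2
lr = 0.2·0.2^2 = 0.2·0.04 = 0.008

0.008


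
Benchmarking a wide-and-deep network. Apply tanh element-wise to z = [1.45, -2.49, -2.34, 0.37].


tanh(1.45) = 0.8957
tanh(-2.49) = -0.9863
tanh(-2.34) = -0.9816
tanh(0.37) = 0.354
result = [0.8957, -0.9863, -0.9816, 0.354]

[0.8957, -0.9863, -0.9816, 0.354]


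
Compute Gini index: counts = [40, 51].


Probabilities: [40/91, 51/91] ≈ [0.4396, 0.5604]
Σpᵢ² = (1600 + 2601)/91² = 4201/8281
Gini = 1 - Σpᵢ² = 1 - 4201/8281 = 0.4927

0.4927


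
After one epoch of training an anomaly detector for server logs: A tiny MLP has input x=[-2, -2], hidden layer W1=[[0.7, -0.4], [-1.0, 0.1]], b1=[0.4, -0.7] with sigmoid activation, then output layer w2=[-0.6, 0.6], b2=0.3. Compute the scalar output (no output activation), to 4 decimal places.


z1[0] = (0.7)·(-2) + (-0.4)·(-2) + 0.4 = -0.2
z1[1] = (-1.0)·(-2) + (0.1)·(-2) - 0.7 = 1.1
h = sigmoid(z1) = [0.4502, 0.7503]
output = (-0.6)·(0.4502) + (0.6)·(0.7503) + 0.3 = 0.4801

0.4801
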